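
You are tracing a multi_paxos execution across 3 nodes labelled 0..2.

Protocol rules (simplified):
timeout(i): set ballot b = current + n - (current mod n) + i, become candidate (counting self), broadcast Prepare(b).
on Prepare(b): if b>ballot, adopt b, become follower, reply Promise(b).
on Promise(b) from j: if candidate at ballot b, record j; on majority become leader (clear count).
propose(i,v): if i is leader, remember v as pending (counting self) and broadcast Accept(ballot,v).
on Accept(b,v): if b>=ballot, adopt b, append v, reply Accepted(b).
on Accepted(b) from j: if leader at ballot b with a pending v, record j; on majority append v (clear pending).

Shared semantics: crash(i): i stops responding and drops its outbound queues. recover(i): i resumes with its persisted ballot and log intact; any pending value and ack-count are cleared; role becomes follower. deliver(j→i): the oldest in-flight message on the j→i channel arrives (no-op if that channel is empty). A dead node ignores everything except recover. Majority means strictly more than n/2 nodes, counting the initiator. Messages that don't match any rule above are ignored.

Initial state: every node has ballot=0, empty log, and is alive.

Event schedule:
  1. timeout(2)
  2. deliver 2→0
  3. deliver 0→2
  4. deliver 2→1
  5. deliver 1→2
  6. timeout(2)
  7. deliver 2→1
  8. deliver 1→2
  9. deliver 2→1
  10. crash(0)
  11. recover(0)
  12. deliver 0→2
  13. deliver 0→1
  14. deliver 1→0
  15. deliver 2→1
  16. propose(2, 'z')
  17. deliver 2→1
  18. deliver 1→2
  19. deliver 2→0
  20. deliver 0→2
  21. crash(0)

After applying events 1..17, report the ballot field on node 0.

5

[1] timeout(2) → N2(cand b5 [-])
[2] deliver 2→0 → N0(foll b5 [-])
[3] deliver 0→2 → N2(lead b5 [-])
[4] deliver 2→1 → N1(foll b5 [-])
[5] deliver 1→2 → ∅
[6] timeout(2) → N2(cand b8 [-])
[7] deliver 2→1 → N1(foll b8 [-])
[8] deliver 1→2 → N2(lead b8 [-])
[9] deliver 2→1 → ∅
[10] crash(0) → N0(✗foll b5 [-])
[11] recover(0) → N0(foll b5 [-])
[12] deliver 0→2 → ∅
[13] deliver 0→1 → ∅
[14] deliver 1→0 → ∅
[15] deliver 2→1 → ∅
[16] propose(2,'z') → ∅
[17] deliver 2→1 → N1(foll b8 [z])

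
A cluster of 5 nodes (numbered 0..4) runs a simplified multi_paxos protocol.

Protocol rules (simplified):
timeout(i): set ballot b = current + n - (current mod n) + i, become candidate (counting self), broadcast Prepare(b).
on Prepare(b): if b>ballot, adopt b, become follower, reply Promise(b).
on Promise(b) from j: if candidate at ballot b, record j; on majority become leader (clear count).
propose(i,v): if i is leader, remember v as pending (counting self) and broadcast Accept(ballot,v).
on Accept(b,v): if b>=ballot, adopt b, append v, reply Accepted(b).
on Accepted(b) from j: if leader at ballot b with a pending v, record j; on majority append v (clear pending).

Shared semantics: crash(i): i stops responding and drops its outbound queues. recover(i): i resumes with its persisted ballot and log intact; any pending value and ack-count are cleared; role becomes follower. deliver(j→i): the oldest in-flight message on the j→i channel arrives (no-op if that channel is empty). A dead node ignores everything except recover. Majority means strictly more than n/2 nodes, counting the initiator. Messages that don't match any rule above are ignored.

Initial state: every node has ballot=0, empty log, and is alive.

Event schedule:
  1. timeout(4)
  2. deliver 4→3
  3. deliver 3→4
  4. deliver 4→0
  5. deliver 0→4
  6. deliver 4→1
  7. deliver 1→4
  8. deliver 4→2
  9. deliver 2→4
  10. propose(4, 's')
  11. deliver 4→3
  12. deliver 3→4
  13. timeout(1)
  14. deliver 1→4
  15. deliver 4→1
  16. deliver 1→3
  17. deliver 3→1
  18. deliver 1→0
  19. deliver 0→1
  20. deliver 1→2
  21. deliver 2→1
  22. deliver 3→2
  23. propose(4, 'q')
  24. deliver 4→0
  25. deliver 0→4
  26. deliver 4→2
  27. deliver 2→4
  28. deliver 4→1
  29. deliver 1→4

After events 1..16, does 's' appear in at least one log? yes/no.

after 1 — timeout(4): n4:cand/b9/[-]
after 2 — deliver 4→3: n3:foll/b9/[-]
after 3 — deliver 3→4: ·
after 4 — deliver 4→0: n0:foll/b9/[-]
after 5 — deliver 0→4: n4:lead/b9/[-]
after 6 — deliver 4→1: n1:foll/b9/[-]
after 7 — deliver 1→4: ·
after 8 — deliver 4→2: n2:foll/b9/[-]
after 9 — deliver 2→4: ·
after 10 — propose(4,'s'): ·
after 11 — deliver 4→3: n3:foll/b9/[s]
after 12 — deliver 3→4: ·
after 13 — timeout(1): n1:cand/b11/[-]
after 14 — deliver 1→4: n4:foll/b11/[-]
after 15 — deliver 4→1: ·
after 16 — deliver 1→3: n3:foll/b11/[s]

yes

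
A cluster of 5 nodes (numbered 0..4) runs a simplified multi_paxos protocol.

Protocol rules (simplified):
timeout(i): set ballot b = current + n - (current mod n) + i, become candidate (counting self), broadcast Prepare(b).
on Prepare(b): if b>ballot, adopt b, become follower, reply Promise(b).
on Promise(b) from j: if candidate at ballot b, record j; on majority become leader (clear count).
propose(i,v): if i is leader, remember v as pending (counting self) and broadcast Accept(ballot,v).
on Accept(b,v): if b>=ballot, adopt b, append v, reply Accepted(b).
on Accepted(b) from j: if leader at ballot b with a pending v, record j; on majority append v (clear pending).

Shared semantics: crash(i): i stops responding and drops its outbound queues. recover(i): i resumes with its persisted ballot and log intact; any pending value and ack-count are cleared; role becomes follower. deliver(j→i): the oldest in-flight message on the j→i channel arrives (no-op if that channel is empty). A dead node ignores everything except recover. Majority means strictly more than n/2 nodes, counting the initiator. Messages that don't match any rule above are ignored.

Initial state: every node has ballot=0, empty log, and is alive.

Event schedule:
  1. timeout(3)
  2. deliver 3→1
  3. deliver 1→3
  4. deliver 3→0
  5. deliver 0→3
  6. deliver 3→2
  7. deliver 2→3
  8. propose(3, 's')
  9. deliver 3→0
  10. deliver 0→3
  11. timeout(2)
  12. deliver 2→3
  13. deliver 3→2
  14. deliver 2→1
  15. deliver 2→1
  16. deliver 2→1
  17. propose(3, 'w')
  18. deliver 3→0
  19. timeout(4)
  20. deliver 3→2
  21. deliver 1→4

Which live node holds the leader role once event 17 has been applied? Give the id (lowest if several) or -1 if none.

e1 timeout(3): 3[cand,b=8,-]
e2 deliver 3→1: 1[foll,b=8,-]
e3 deliver 1→3: ·
e4 deliver 3→0: 0[foll,b=8,-]
e5 deliver 0→3: 3[lead,b=8,-]
e6 deliver 3→2: 2[foll,b=8,-]
e7 deliver 2→3: ·
e8 propose(3,'s'): ·
e9 deliver 3→0: 0[foll,b=8,s]
e10 deliver 0→3: ·
e11 timeout(2): 2[cand,b=12,-]
e12 deliver 2→3: 3[foll,b=12,-]
e13 deliver 3→2: ·
e14 deliver 2→1: 1[foll,b=12,-]
e15 deliver 2→1: ·
e16 deliver 2→1: ·
e17 propose(3,'w'): ·

-1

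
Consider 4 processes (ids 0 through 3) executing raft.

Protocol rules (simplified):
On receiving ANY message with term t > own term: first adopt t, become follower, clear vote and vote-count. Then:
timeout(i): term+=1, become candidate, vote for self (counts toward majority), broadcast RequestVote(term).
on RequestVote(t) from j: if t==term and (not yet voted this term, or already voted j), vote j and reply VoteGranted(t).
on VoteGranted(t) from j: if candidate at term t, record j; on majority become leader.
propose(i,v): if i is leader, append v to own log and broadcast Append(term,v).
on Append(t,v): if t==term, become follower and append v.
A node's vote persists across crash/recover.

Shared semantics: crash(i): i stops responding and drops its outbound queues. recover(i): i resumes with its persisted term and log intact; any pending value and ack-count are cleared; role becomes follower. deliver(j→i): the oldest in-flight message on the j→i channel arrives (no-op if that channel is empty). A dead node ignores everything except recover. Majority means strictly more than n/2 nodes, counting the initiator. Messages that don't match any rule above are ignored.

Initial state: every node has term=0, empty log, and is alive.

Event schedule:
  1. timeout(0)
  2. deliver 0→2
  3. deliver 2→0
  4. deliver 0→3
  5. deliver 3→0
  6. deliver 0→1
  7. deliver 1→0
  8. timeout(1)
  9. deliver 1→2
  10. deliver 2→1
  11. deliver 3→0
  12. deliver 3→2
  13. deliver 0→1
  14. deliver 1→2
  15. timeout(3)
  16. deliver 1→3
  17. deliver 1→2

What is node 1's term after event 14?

2

step 1 timeout(0): 0={cand,t=1,log=-}
step 2 deliver 0→2: 2={foll,t=1,log=-}
step 3 deliver 2→0: —
step 4 deliver 0→3: 3={foll,t=1,log=-}
step 5 deliver 3→0: 0={lead,t=1,log=-}
step 6 deliver 0→1: 1={foll,t=1,log=-}
step 7 deliver 1→0: —
step 8 timeout(1): 1={cand,t=2,log=-}
step 9 deliver 1→2: 2={foll,t=2,log=-}
step 10 deliver 2→1: —
step 11 deliver 3→0: —
step 12 deliver 3→2: —
step 13 deliver 0→1: —
step 14 deliver 1→2: —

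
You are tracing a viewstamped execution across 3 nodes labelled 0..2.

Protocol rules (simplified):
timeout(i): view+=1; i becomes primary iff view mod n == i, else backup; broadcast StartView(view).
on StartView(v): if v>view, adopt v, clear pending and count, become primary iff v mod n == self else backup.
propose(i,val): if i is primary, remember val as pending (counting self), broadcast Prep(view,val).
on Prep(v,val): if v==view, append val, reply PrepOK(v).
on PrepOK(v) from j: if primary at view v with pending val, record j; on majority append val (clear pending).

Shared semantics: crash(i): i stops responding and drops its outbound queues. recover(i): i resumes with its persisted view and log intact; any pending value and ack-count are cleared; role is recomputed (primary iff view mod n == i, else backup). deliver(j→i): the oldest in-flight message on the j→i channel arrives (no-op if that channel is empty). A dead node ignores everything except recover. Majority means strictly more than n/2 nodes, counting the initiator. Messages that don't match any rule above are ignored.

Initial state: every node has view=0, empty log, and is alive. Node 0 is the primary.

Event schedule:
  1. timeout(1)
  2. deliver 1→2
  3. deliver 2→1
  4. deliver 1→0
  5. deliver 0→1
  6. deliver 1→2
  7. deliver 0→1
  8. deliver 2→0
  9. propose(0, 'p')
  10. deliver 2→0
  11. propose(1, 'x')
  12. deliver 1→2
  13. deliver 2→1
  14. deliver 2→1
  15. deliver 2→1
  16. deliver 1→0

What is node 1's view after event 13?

1. timeout(1):  <1:prim v1 ->
2. deliver 1→2:  <2:back v1 ->
3. deliver 2→1:  nop
4. deliver 1→0:  <0:back v1 ->
5. deliver 0→1:  nop
6. deliver 1→2:  nop
7. deliver 0→1:  nop
8. deliver 2→0:  nop
9. propose(0,'p'):  nop
10. deliver 2→0:  nop
11. propose(1,'x'):  nop
12. deliver 1→2:  <2:back v1 x>
13. deliver 2→1:  <1:prim v1 x>

1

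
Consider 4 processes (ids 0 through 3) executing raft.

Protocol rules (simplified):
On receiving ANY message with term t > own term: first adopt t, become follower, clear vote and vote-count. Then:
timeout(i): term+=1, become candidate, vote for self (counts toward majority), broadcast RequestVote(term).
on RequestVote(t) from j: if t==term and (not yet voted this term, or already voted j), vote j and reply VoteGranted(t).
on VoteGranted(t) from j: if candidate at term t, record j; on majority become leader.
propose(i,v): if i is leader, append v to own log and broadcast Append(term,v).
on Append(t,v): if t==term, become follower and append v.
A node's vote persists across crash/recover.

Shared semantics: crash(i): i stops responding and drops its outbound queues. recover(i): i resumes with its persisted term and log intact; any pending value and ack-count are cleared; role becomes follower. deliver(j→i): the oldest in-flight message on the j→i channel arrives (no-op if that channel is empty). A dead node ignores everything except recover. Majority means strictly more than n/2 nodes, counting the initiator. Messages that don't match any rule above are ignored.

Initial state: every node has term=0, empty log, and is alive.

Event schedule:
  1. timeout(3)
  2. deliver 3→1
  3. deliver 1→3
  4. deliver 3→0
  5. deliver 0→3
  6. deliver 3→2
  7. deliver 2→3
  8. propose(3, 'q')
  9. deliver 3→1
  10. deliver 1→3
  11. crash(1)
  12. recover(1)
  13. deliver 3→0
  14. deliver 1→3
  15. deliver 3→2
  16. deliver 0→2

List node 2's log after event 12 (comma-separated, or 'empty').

1. timeout(3):  <3:cand t1 ->
2. deliver 3→1:  <1:foll t1 ->
3. deliver 1→3:  nop
4. deliver 3→0:  <0:foll t1 ->
5. deliver 0→3:  <3:lead t1 ->
6. deliver 3→2:  <2:foll t1 ->
7. deliver 2→3:  nop
8. propose(3,'q'):  <3:lead t1 q>
9. deliver 3→1:  <1:foll t1 q>
10. deliver 1→3:  nop
11. crash(1):  <1:✗foll t1 q>
12. recover(1):  <1:foll t1 q>

empty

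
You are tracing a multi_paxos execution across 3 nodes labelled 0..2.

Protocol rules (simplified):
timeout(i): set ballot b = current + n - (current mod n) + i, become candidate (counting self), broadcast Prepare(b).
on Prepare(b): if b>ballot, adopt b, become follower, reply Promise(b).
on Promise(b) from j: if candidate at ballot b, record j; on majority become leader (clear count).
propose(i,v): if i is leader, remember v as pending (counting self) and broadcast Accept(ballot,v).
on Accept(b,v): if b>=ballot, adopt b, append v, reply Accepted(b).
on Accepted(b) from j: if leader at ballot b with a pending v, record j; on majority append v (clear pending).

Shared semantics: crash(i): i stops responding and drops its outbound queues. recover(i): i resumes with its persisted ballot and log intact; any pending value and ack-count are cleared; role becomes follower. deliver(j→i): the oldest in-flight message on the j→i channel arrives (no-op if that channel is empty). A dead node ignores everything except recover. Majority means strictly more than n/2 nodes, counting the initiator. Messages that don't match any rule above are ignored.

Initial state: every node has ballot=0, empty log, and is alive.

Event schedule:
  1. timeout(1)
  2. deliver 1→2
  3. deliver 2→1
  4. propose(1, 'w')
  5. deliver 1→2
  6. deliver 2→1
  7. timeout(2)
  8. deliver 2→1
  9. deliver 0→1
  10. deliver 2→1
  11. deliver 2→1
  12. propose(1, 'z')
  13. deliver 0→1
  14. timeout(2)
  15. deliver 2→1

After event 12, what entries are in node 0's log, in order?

empty

step 1 timeout(1): 1={cand,b=4,log=-}
step 2 deliver 1→2: 2={foll,b=4,log=-}
step 3 deliver 2→1: 1={lead,b=4,log=-}
step 4 propose(1,'w'): —
step 5 deliver 1→2: 2={foll,b=4,log=w}
step 6 deliver 2→1: 1={lead,b=4,log=w}
step 7 timeout(2): 2={cand,b=8,log=w}
step 8 deliver 2→1: 1={foll,b=8,log=w}
step 9 deliver 0→1: —
step 10 deliver 2→1: —
step 11 deliver 2→1: —
step 12 propose(1,'z'): —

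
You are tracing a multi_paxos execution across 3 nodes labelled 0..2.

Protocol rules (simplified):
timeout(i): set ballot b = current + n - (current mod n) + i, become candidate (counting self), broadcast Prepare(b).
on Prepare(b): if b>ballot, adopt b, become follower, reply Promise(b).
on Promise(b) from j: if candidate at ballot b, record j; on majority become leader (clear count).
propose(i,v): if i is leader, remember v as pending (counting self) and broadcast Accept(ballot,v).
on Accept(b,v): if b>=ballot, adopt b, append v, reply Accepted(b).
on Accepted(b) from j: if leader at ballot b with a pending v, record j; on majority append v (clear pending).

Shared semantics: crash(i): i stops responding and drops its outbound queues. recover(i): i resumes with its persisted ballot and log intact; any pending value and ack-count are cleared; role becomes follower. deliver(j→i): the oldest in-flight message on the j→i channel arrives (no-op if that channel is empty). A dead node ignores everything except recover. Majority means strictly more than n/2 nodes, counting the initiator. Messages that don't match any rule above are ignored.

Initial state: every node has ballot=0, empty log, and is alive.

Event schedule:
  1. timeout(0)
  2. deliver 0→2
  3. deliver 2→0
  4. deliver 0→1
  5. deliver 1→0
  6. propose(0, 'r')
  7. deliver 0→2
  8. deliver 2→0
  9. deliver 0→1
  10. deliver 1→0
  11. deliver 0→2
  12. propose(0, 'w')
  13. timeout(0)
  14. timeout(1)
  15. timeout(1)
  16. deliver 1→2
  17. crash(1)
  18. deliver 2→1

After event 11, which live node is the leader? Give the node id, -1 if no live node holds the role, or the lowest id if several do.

[1] timeout(0) → N0(cand b3 [-])
[2] deliver 0→2 → N2(foll b3 [-])
[3] deliver 2→0 → N0(lead b3 [-])
[4] deliver 0→1 → N1(foll b3 [-])
[5] deliver 1→0 → ∅
[6] propose(0,'r') → ∅
[7] deliver 0→2 → N2(foll b3 [r])
[8] deliver 2→0 → N0(lead b3 [r])
[9] deliver 0→1 → N1(foll b3 [r])
[10] deliver 1→0 → ∅
[11] deliver 0→2 → ∅

0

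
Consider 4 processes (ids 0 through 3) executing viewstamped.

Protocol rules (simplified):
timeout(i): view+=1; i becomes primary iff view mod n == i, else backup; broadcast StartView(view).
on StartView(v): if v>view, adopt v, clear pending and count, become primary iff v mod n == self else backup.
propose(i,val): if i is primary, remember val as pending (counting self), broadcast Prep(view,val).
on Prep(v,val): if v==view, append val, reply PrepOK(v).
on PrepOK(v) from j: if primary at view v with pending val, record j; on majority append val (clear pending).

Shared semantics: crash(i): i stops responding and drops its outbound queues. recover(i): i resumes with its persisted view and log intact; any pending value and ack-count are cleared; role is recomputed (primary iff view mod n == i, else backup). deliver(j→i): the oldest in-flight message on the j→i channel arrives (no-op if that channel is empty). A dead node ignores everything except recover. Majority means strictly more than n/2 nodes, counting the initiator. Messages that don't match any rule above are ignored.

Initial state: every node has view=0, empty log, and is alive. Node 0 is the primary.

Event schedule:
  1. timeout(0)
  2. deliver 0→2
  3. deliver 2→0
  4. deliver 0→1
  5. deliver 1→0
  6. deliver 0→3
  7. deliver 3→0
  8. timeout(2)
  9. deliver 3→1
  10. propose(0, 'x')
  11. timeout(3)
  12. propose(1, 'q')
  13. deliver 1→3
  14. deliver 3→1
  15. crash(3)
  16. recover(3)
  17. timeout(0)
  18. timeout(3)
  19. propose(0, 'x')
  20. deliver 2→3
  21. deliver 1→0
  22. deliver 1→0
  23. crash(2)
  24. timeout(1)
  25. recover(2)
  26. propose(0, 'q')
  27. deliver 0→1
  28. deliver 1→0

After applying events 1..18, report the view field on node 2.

2

after 1 — timeout(0): n0:back/v1/[-]
after 2 — deliver 0→2: n2:back/v1/[-]
after 3 — deliver 2→0: ·
after 4 — deliver 0→1: n1:prim/v1/[-]
after 5 — deliver 1→0: ·
after 6 — deliver 0→3: n3:back/v1/[-]
after 7 — deliver 3→0: ·
after 8 — timeout(2): n2:prim/v2/[-]
after 9 — deliver 3→1: ·
after 10 — propose(0,'x'): ·
after 11 — timeout(3): n3:back/v2/[-]
after 12 — propose(1,'q'): ·
after 13 — deliver 1→3: ·
after 14 — deliver 3→1: n1:back/v2/[-]
after 15 — crash(3): n3:✗back/v2/[-]
after 16 — recover(3): n3:back/v2/[-]
after 17 — timeout(0): n0:back/v2/[-]
after 18 — timeout(3): n3:prim/v3/[-]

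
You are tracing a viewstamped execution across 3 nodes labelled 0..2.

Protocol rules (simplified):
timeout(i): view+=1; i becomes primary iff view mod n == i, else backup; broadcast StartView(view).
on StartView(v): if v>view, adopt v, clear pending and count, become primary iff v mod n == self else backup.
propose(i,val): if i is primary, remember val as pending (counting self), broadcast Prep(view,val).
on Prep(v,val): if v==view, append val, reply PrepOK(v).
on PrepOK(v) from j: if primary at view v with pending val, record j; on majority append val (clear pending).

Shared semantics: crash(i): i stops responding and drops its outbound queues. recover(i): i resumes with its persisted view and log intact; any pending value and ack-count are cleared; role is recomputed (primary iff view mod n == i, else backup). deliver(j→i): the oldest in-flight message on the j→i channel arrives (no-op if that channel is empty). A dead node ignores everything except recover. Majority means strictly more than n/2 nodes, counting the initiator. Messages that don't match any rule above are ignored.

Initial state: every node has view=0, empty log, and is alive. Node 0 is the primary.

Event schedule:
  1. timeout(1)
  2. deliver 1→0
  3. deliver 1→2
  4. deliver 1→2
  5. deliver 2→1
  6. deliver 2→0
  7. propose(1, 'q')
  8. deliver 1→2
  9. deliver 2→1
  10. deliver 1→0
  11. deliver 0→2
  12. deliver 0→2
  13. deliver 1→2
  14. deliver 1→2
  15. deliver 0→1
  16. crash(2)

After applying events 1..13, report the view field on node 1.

1. timeout(1):  <1:prim v1 ->
2. deliver 1→0:  <0:back v1 ->
3. deliver 1→2:  <2:back v1 ->
4. deliver 1→2:  nop
5. deliver 2→1:  nop
6. deliver 2→0:  nop
7. propose(1,'q'):  nop
8. deliver 1→2:  <2:back v1 q>
9. deliver 2→1:  <1:prim v1 q>
10. deliver 1→0:  <0:back v1 q>
11. deliver 0→2:  nop
12. deliver 0→2:  nop
13. deliver 1→2:  nop

1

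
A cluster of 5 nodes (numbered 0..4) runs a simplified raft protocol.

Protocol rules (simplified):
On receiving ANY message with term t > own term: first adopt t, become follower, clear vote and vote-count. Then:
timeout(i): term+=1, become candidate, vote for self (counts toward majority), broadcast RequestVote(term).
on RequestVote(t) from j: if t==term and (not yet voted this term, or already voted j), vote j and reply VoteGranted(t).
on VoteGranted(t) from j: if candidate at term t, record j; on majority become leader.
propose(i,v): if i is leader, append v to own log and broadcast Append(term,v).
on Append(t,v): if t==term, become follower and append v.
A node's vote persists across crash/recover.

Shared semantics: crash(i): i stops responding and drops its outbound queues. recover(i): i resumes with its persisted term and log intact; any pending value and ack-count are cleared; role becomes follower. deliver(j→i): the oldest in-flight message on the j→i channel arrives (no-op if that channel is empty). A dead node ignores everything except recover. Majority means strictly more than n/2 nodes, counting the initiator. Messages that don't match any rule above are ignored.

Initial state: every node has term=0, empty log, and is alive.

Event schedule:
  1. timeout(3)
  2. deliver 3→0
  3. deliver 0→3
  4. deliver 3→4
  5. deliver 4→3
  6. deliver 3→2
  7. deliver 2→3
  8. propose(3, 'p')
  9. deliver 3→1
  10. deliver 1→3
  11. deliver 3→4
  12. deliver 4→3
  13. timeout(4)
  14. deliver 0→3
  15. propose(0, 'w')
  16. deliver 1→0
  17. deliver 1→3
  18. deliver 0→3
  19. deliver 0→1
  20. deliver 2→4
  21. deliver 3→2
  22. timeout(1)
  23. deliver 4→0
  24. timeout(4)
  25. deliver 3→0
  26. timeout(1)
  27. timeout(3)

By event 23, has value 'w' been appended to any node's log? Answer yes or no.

1. timeout(3):  <3:cand t1 ->
2. deliver 3→0:  <0:foll t1 ->
3. deliver 0→3:  nop
4. deliver 3→4:  <4:foll t1 ->
5. deliver 4→3:  <3:lead t1 ->
6. deliver 3→2:  <2:foll t1 ->
7. deliver 2→3:  nop
8. propose(3,'p'):  <3:lead t1 p>
9. deliver 3→1:  <1:foll t1 ->
10. deliver 1→3:  nop
11. deliver 3→4:  <4:foll t1 p>
12. deliver 4→3:  nop
13. timeout(4):  <4:cand t2 p>
14. deliver 0→3:  nop
15. propose(0,'w'):  nop
16. deliver 1→0:  nop
17. deliver 1→3:  nop
18. deliver 0→3:  nop
19. deliver 0→1:  nop
20. deliver 2→4:  nop
21. deliver 3→2:  <2:foll t1 p>
22. timeout(1):  <1:cand t2 ->
23. deliver 4→0:  <0:foll t2 ->

no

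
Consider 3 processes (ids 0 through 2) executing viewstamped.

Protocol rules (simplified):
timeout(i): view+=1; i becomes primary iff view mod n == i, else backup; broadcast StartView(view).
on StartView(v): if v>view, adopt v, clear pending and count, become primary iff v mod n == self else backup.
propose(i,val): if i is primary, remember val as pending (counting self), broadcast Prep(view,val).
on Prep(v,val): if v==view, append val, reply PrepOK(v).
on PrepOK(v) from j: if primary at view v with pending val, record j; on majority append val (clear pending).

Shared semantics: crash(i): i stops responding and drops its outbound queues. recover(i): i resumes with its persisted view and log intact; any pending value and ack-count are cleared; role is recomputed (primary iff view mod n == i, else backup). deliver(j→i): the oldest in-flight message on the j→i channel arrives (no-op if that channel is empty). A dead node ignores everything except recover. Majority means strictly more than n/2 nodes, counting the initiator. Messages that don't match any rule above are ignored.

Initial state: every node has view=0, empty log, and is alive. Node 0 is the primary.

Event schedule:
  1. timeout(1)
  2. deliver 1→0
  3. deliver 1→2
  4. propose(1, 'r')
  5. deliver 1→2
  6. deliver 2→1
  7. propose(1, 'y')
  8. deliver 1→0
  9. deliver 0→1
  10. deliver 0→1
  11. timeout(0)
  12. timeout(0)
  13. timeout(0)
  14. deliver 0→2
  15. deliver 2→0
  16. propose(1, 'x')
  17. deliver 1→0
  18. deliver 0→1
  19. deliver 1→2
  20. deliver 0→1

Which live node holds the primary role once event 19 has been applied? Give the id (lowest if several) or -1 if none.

2

e1 timeout(1): 1[prim,v=1,-]
e2 deliver 1→0: 0[back,v=1,-]
e3 deliver 1→2: 2[back,v=1,-]
e4 propose(1,'r'): ·
e5 deliver 1→2: 2[back,v=1,r]
e6 deliver 2→1: 1[prim,v=1,r]
e7 propose(1,'y'): ·
e8 deliver 1→0: 0[back,v=1,r]
e9 deliver 0→1: 1[prim,v=1,r,y]
e10 deliver 0→1: ·
e11 timeout(0): 0[back,v=2,r]
e12 timeout(0): 0[prim,v=3,r]
e13 timeout(0): 0[back,v=4,r]
e14 deliver 0→2: 2[prim,v=2,r]
e15 deliver 2→0: ·
e16 propose(1,'x'): ·
e17 deliver 1→0: ·
e18 deliver 0→1: 1[back,v=2,r,y]
e19 deliver 1→2: ·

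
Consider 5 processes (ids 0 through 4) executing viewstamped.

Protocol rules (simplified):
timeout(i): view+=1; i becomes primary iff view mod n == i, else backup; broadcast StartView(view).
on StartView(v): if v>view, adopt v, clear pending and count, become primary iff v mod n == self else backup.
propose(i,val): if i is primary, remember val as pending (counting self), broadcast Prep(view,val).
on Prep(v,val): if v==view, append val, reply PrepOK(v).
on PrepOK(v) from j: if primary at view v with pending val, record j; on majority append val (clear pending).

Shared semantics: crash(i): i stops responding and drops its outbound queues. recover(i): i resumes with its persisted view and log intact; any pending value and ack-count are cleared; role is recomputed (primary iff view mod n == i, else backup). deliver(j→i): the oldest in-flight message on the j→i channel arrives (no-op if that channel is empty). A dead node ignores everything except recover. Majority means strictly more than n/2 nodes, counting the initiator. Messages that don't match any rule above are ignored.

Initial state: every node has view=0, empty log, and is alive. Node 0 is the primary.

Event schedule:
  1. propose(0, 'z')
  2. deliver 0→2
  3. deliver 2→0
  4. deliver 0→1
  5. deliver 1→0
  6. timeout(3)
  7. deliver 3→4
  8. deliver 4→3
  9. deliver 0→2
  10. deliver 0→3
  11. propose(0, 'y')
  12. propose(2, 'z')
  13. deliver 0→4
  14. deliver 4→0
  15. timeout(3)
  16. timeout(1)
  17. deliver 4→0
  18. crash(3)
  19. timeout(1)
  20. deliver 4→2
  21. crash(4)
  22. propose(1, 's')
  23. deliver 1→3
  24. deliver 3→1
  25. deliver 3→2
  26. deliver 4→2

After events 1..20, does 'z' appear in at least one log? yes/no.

1. propose(0,'z'):  nop
2. deliver 0→2:  <2:back v0 z>
3. deliver 2→0:  nop
4. deliver 0→1:  <1:back v0 z>
5. deliver 1→0:  <0:prim v0 z>
6. timeout(3):  <3:back v1 ->
7. deliver 3→4:  <4:back v1 ->
8. deliver 4→3:  nop
9. deliver 0→2:  nop
10. deliver 0→3:  nop
11. propose(0,'y'):  nop
12. propose(2,'z'):  nop
13. deliver 0→4:  nop
14. deliver 4→0:  nop
15. timeout(3):  <3:back v2 ->
16. timeout(1):  <1:prim v1 z>
17. deliver 4→0:  nop
18. crash(3):  <3:✗back v2 ->
19. timeout(1):  <1:back v2 z>
20. deliver 4→2:  nop

yes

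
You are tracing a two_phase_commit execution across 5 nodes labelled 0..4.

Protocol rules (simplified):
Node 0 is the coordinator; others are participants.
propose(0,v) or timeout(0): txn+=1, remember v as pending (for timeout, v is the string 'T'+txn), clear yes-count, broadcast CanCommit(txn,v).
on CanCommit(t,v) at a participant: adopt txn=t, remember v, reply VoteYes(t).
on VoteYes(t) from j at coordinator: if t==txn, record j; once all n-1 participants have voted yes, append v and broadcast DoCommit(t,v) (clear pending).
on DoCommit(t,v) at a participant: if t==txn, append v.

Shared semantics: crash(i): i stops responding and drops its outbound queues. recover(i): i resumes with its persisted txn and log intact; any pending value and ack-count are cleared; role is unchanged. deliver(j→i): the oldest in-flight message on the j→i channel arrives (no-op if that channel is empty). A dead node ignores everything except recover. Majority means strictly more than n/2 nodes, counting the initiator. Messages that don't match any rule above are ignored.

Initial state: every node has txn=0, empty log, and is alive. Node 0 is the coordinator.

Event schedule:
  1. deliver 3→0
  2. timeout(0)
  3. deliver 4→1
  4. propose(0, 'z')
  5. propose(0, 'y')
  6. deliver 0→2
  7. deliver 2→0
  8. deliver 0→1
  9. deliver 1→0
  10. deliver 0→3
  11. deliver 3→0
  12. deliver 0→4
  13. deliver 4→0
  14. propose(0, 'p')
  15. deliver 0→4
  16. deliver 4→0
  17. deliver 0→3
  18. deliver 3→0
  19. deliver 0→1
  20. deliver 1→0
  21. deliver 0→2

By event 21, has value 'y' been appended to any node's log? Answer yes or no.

no

e1 deliver 3→0: ·
e2 timeout(0): 0[coor,t=1,-]
e3 deliver 4→1: ·
e4 propose(0,'z'): 0[coor,t=2,-]
e5 propose(0,'y'): 0[coor,t=3,-]
e6 deliver 0→2: 2[part,t=1,-]
e7 deliver 2→0: ·
e8 deliver 0→1: 1[part,t=1,-]
e9 deliver 1→0: ·
e10 deliver 0→3: 3[part,t=1,-]
e11 deliver 3→0: ·
e12 deliver 0→4: 4[part,t=1,-]
e13 deliver 4→0: ·
e14 propose(0,'p'): 0[coor,t=4,-]
e15 deliver 0→4: 4[part,t=2,-]
e16 deliver 4→0: ·
e17 deliver 0→3: 3[part,t=2,-]
e18 deliver 3→0: ·
e19 deliver 0→1: 1[part,t=2,-]
e20 deliver 1→0: ·
e21 deliver 0→2: 2[part,t=2,-]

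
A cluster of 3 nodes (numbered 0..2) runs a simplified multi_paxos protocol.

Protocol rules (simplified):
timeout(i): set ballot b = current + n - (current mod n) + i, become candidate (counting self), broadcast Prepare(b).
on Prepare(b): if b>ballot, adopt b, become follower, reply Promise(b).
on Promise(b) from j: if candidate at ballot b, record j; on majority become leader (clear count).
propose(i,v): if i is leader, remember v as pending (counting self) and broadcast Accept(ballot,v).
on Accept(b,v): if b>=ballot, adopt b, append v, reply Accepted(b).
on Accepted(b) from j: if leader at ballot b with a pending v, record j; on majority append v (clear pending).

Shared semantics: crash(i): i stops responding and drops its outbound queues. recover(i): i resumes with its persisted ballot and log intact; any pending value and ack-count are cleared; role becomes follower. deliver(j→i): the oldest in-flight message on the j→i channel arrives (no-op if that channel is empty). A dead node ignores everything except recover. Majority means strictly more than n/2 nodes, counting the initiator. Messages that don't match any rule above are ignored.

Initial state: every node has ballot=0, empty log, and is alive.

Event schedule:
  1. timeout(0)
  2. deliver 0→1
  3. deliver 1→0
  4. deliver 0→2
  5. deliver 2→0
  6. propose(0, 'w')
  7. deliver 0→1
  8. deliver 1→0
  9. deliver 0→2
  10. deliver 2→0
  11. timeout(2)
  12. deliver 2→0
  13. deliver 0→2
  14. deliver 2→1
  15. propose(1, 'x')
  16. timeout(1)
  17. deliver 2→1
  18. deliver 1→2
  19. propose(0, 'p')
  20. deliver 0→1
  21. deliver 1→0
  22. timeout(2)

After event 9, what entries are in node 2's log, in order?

[1] timeout(0) → N0(cand b3 [-])
[2] deliver 0→1 → N1(foll b3 [-])
[3] deliver 1→0 → N0(lead b3 [-])
[4] deliver 0→2 → N2(foll b3 [-])
[5] deliver 2→0 → ∅
[6] propose(0,'w') → ∅
[7] deliver 0→1 → N1(foll b3 [w])
[8] deliver 1→0 → N0(lead b3 [w])
[9] deliver 0→2 → N2(foll b3 [w])

w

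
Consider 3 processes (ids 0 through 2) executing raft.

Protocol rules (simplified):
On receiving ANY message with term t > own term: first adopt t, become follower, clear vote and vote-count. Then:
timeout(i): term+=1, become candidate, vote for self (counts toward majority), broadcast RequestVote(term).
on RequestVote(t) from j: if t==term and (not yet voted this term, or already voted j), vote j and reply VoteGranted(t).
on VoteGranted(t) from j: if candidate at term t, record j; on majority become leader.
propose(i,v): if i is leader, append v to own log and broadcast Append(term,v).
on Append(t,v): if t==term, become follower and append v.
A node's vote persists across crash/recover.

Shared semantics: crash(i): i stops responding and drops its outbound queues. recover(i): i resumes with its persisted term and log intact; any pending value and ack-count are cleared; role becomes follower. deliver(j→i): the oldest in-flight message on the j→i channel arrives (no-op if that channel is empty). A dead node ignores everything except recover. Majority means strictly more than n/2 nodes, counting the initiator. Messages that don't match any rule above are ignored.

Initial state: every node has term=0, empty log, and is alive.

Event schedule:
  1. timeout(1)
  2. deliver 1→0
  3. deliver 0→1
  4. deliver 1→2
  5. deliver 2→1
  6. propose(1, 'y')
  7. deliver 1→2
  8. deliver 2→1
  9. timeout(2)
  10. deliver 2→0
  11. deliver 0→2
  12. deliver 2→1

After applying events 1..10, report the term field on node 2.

step 1 timeout(1): 1={cand,t=1,log=-}
step 2 deliver 1→0: 0={foll,t=1,log=-}
step 3 deliver 0→1: 1={lead,t=1,log=-}
step 4 deliver 1→2: 2={foll,t=1,log=-}
step 5 deliver 2→1: —
step 6 propose(1,'y'): 1={lead,t=1,log=y}
step 7 deliver 1→2: 2={foll,t=1,log=y}
step 8 deliver 2→1: —
step 9 timeout(2): 2={cand,t=2,log=y}
step 10 deliver 2→0: 0={foll,t=2,log=-}

2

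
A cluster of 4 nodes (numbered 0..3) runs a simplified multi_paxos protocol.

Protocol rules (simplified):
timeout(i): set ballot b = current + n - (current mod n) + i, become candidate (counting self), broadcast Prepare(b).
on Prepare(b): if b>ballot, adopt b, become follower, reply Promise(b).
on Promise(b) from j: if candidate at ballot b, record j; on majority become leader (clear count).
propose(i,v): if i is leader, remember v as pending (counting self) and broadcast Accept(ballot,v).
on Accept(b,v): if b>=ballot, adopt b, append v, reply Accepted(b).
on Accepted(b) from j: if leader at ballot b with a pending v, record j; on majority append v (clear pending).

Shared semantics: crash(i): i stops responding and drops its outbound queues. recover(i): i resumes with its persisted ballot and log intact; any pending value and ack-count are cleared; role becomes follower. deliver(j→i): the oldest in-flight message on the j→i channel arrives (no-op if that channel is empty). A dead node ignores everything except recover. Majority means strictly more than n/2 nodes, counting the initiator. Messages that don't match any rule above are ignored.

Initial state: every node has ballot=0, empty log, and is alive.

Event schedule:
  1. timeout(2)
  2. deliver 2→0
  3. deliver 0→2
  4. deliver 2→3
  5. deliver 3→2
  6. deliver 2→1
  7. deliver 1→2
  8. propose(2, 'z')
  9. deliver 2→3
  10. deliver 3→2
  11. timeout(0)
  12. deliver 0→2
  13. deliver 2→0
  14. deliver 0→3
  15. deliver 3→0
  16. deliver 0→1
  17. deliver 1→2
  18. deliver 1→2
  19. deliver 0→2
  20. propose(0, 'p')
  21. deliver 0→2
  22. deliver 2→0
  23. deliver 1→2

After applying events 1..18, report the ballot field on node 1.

after 1 — timeout(2): n2:cand/b6/[-]
after 2 — deliver 2→0: n0:foll/b6/[-]
after 3 — deliver 0→2: ·
after 4 — deliver 2→3: n3:foll/b6/[-]
after 5 — deliver 3→2: n2:lead/b6/[-]
after 6 — deliver 2→1: n1:foll/b6/[-]
after 7 — deliver 1→2: ·
after 8 — propose(2,'z'): ·
after 9 — deliver 2→3: n3:foll/b6/[z]
after 10 — deliver 3→2: ·
after 11 — timeout(0): n0:cand/b8/[-]
after 12 — deliver 0→2: n2:foll/b8/[-]
after 13 — deliver 2→0: ·
after 14 — deliver 0→3: n3:foll/b8/[z]
after 15 — deliver 3→0: ·
after 16 — deliver 0→1: n1:foll/b8/[-]
after 17 — deliver 1→2: ·
after 18 — deliver 1→2: ·

8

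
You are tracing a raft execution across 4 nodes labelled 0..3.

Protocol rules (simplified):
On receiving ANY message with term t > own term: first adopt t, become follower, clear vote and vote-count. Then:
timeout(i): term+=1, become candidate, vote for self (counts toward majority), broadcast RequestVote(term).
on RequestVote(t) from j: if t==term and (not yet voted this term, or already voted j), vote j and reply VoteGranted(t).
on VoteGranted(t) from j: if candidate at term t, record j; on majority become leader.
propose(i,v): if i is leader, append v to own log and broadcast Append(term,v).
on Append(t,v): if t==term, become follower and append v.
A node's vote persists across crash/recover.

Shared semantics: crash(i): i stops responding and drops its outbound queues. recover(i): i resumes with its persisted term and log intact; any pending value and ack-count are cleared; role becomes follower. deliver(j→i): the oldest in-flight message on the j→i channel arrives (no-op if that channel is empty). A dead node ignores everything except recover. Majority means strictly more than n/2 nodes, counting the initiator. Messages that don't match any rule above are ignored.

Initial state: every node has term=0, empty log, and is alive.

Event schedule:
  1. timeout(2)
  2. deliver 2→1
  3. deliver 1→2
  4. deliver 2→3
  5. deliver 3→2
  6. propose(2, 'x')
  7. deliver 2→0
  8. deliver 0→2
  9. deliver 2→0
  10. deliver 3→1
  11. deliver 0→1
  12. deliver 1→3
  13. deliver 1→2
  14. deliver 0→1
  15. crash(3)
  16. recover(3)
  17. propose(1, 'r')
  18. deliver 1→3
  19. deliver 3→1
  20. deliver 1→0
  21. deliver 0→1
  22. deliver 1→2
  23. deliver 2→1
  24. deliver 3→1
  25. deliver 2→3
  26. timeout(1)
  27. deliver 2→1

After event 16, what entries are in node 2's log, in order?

x

step 1 timeout(2): 2={cand,t=1,log=-}
step 2 deliver 2→1: 1={foll,t=1,log=-}
step 3 deliver 1→2: —
step 4 deliver 2→3: 3={foll,t=1,log=-}
step 5 deliver 3→2: 2={lead,t=1,log=-}
step 6 propose(2,'x'): 2={lead,t=1,log=x}
step 7 deliver 2→0: 0={foll,t=1,log=-}
step 8 deliver 0→2: —
step 9 deliver 2→0: 0={foll,t=1,log=x}
step 10 deliver 3→1: —
step 11 deliver 0→1: —
step 12 deliver 1→3: —
step 13 deliver 1→2: —
step 14 deliver 0→1: —
step 15 crash(3): 3={✗foll,t=1,log=-}
step 16 recover(3): 3={foll,t=1,log=-}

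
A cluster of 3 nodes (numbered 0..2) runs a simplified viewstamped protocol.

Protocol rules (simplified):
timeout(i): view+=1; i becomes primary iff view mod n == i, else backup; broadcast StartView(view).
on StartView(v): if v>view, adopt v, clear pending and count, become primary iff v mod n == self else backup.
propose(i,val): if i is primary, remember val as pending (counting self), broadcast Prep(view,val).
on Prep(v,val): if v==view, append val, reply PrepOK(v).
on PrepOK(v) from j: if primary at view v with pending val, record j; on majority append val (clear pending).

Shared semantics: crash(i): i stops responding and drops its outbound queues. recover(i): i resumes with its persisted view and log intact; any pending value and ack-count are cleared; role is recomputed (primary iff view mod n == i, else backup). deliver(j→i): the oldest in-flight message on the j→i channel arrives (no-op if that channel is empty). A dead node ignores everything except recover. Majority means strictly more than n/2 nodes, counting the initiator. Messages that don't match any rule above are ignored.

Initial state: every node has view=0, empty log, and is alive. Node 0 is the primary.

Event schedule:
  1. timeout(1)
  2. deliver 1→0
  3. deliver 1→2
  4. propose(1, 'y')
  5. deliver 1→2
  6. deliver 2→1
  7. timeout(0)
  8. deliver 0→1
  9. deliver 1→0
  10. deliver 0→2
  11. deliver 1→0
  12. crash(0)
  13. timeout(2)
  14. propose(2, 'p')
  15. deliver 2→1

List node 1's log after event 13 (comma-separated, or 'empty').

y

1. timeout(1):  <1:prim v1 ->
2. deliver 1→0:  <0:back v1 ->
3. deliver 1→2:  <2:back v1 ->
4. propose(1,'y'):  nop
5. deliver 1→2:  <2:back v1 y>
6. deliver 2→1:  <1:prim v1 y>
7. timeout(0):  <0:back v2 ->
8. deliver 0→1:  <1:back v2 y>
9. deliver 1→0:  nop
10. deliver 0→2:  <2:prim v2 y>
11. deliver 1→0:  nop
12. crash(0):  <0:✗back v2 ->
13. timeout(2):  <2:back v3 y>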